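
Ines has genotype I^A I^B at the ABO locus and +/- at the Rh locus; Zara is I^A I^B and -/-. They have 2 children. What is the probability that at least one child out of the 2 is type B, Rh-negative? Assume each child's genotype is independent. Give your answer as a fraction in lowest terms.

ABO cross I^A I^B × I^A I^B → 1/4 A, 1/4 B, 1/2 AB.
Rh cross +/- × -/- → 1/2 Rh+, 1/2 Rh-; so P(type B, Rh-negative) = 1/4 × 1/2 = 1/8 per child.
P(none) = (7/8)^2 = 49/64; P(at least one) = 1 − 49/64 = 15/64.

15/64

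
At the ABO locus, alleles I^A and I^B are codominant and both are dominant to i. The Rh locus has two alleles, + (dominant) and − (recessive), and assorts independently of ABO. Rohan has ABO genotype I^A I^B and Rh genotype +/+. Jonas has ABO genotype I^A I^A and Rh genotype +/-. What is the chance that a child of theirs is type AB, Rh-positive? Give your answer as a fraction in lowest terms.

ABO cross I^A I^B × I^A I^A → offspring phenotypes: 1/2 A, 1/2 AB.
Rh cross +/+ × +/- → 1 Rh+.
Independent loci: P(type AB, Rh-positive) = 1/2 × 1 = 1/2.

1/2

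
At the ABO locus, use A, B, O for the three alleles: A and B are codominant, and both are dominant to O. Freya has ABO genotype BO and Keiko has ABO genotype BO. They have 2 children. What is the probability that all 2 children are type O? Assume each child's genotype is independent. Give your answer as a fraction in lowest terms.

1/16

ABO cross BO × BO → 1/4 O, 3/4 B.
So P(type O) = 1/4 per child.
All 2 independent: (1/4)^2 = 1/16.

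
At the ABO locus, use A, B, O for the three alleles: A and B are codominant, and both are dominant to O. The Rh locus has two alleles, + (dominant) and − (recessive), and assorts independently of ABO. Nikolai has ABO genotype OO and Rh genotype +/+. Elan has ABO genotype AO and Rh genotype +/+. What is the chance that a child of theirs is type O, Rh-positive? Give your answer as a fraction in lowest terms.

1/2

ABO cross OO × AO → offspring phenotypes: 1/2 O, 1/2 A.
Rh cross +/+ × +/+ → 1 Rh+.
Independent loci: P(type O, Rh-positive) = 1/2 × 1 = 1/2.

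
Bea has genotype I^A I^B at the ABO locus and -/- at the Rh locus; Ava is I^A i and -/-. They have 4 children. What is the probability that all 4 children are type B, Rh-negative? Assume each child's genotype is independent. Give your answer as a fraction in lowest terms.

ABO cross I^A I^B × I^A i → 1/2 A, 1/4 B, 1/4 AB.
Rh cross -/- × -/- → 1 Rh-; so P(type B, Rh-negative) = 1/4 × 1 = 1/4 per child.
All 4 independent: (1/4)^4 = 1/256.

1/256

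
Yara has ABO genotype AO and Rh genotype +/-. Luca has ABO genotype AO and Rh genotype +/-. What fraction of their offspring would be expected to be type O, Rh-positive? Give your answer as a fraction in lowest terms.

3/16

ABO cross AO × AO → offspring phenotypes: 1/4 O, 3/4 A.
Rh cross +/- × +/- → 3/4 Rh+, 1/4 Rh-.
Independent loci: P(type O, Rh-positive) = 1/4 × 3/4 = 3/16.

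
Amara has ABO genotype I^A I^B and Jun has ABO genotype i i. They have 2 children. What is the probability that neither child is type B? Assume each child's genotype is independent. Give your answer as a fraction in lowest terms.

1/4

ABO cross I^A I^B × i i → 1/2 A, 1/2 B.
So P(type B) = 1/2 per child.
P(not type B) = 1/2 for one child; (1/2)^2 = 1/4.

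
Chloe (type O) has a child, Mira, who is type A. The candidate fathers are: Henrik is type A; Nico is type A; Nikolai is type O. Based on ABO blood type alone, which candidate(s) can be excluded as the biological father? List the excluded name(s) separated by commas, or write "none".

Nikolai

A candidate is excluded only if no genotype consistent with his phenotype could produce a type A child with a type O mother.
Nikolai (type O): no genotype consistent with that phenotype can produce a type-A child with a type-O mother.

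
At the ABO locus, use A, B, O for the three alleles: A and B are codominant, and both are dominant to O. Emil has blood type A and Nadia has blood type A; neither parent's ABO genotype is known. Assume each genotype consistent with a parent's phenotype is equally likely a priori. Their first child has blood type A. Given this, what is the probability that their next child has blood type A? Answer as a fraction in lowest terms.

Possible genotypes: Emil ∈ {AA, AO}; Nadia ∈ {AA, AO}.
Weight each parental genotype pair by prior × P(type-A child):
  AA × AA: posterior weight 4/15; P(next child type A) = 1.
  AA × AO: posterior weight 4/15; P(next child type A) = 1.
  AO × AA: posterior weight 4/15; P(next child type A) = 1.
  AO × AO: posterior weight 1/5; P(next child type A) = 3/4.
Weighted sum = 19/20.

19/20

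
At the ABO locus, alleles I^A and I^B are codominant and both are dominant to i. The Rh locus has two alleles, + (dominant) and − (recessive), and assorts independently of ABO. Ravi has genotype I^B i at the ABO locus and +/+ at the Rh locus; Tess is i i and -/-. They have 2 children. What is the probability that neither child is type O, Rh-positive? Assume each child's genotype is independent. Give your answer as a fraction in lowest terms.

1/4

ABO cross I^B i × i i → 1/2 O, 1/2 B.
Rh cross +/+ × -/- → 1 Rh+; so P(type O, Rh-positive) = 1/2 × 1 = 1/2 per child.
P(not type O, Rh-positive) = 1/2 for one child; (1/2)^2 = 1/4.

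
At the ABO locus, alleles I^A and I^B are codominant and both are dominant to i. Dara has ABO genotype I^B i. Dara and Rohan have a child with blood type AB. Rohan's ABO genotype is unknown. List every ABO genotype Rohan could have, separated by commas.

I^A I^A, I^A I^B, I^A i

For each candidate genotype of Rohan, check whether crossing it with I^B i can produce every observed child phenotype.
  I^A I^A → possible child types {A, AB} ✓
  I^A I^B → possible child types {A, B, AB} ✓
  I^A i → possible child types {O, A, B, AB} ✓
  I^B I^B → possible child types {B} ✗
  I^B i → possible child types {O, B} ✗
  i i → possible child types {O, B} ✗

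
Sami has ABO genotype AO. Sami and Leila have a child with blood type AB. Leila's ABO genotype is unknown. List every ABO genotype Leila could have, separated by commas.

For each candidate genotype of Leila, check whether crossing it with AO can produce every observed child phenotype.
  AA → possible child types {A} ✗
  AB → possible child types {A, B, AB} ✓
  AO → possible child types {O, A} ✗
  BB → possible child types {B, AB} ✓
  BO → possible child types {O, A, B, AB} ✓
  OO → possible child types {O, A} ✗

AB, BB, BO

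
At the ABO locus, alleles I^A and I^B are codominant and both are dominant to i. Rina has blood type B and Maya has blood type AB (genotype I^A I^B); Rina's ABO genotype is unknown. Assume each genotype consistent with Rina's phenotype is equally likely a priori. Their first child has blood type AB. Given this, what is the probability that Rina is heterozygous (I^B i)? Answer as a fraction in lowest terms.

Possible genotypes: Rina ∈ {I^B I^B, I^B i}; Maya ∈ {I^A I^B}.
Weight each parental genotype pair by prior × P(type-AB child):
  I^B I^B × I^A I^B: posterior weight 2/3.
  I^B i × I^A I^B: posterior weight 1/3.
Sum the posterior weight over pairs where Rina is I^B i: 1/3.

1/3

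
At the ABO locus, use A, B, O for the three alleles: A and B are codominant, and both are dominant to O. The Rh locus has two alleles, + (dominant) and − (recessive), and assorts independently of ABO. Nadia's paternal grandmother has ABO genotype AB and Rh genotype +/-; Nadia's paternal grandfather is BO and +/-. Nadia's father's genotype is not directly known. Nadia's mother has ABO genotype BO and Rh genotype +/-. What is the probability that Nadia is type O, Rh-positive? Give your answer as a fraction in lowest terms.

Nadia's father's ABO genotype from AB × BO: 1/4 AB, 1/4 AO, 1/4 BB, 1/4 BO.
Crossing each possibility with the mother BO and summing P(type O): 1/4·0 + 1/4·1/4 + 1/4·0 + 1/4·1/4 = 1/8.
Similarly for Rh via the father's Rh distribution: P(Rh+) = 3/4.
Independent loci: 1/8 × 3/4 = 3/32.

3/32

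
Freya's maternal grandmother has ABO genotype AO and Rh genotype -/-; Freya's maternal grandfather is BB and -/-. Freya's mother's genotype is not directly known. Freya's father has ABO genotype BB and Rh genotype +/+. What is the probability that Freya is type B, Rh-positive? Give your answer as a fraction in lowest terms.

Freya's mother's ABO genotype from AO × BB: 1/2 AB, 1/2 BO.
Crossing each possibility with the father BB and summing P(type B): 1/2·1/2 + 1/2·1 = 3/4.
Similarly for Rh via the mother's Rh distribution: P(Rh+) = 1.
Independent loci: 3/4 × 1 = 3/4.

3/4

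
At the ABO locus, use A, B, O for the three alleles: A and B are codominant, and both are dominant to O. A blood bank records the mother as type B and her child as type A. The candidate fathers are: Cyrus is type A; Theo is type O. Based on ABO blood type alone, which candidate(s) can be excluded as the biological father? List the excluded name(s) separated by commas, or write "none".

Theo

A candidate is excluded only if no genotype consistent with his phenotype could produce a type A child with a type B mother.
Theo (type O): no genotype consistent with that phenotype can produce a type-A child with a type-B mother.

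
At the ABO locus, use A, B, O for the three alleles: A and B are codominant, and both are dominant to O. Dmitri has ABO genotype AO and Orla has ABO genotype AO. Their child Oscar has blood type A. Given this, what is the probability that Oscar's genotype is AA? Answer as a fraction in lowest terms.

Cross AO × AO → 1/4 AA, 1/2 AO, 1/4 OO.
Type-A genotypes among offspring: AA (1/4), AO (1/2); total 3/4.
P(AA | type A) = (1/4) / (3/4) = 1/3.

1/3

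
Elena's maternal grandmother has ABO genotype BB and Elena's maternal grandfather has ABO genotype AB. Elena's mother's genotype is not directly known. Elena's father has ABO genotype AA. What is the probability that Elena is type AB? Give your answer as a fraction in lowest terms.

3/4

Elena's mother's ABO genotype from BB × AB: 1/2 AB, 1/2 BB.
Crossing each possibility with the father AA and summing P(type AB): 1/2·1/2 + 1/2·1 = 3/4.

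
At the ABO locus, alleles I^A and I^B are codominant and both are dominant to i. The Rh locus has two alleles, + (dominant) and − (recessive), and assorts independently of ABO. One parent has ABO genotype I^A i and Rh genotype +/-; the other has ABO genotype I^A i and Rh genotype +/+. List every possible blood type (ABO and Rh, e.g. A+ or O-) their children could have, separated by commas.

O+, A+

Gametes from I^A i × I^A i give offspring ABO genotypes I^A I^A, I^A i, i i, i.e. phenotypes O, A.
Rh cross +/- × +/+ → phenotypes Rh+.
Combining independently: O+, A+.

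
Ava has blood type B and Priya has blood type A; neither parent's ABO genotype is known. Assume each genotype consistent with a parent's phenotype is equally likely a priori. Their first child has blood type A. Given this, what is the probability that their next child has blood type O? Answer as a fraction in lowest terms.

Possible genotypes: Ava ∈ {BB, BO}; Priya ∈ {AA, AO}.
Weight each parental genotype pair by prior × P(type-A child):
  BO × AA: posterior weight 2/3; P(next child type O) = 0.
  BO × AO: posterior weight 1/3; P(next child type O) = 1/4.
Weighted sum = 1/12.

1/12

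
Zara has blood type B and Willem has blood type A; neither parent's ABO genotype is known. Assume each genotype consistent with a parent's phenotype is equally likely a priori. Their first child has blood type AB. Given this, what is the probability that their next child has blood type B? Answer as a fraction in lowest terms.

5/36

Possible genotypes: Zara ∈ {BB, BO}; Willem ∈ {AA, AO}.
Weight each parental genotype pair by prior × P(type-AB child):
  BB × AA: posterior weight 4/9; P(next child type B) = 0.
  BB × AO: posterior weight 2/9; P(next child type B) = 1/2.
  BO × AA: posterior weight 2/9; P(next child type B) = 0.
  BO × AO: posterior weight 1/9; P(next child type B) = 1/4.
Weighted sum = 5/36.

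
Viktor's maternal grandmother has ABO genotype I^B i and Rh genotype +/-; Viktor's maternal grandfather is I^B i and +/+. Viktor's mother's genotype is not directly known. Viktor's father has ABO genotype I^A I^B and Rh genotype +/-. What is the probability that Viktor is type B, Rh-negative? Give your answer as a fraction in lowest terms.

Viktor's mother's ABO genotype from I^B i × I^B i: 1/4 I^B I^B, 1/2 I^B i, 1/4 i i.
Crossing each possibility with the father I^A I^B and summing P(type B): 1/4·1/2 + 1/2·1/2 + 1/4·1/2 = 1/2.
Similarly for Rh via the mother's Rh distribution: P(Rh-) = 1/8.
Independent loci: 1/2 × 1/8 = 1/16.

1/16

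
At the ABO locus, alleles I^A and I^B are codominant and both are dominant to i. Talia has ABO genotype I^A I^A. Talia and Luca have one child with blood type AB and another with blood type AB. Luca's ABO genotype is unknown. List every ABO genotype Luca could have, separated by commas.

For each candidate genotype of Luca, check whether crossing it with I^A I^A can produce every observed child phenotype.
  I^A I^A → possible child types {A} ✗
  I^A I^B → possible child types {A, AB} ✓
  I^A i → possible child types {A} ✗
  I^B I^B → possible child types {AB} ✓
  I^B i → possible child types {A, AB} ✓
  i i → possible child types {A} ✗

I^A I^B, I^B I^B, I^B i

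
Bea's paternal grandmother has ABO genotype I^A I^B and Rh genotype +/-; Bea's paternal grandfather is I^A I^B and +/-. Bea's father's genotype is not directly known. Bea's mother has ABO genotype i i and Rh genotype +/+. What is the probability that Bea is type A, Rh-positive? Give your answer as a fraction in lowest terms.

Bea's father's ABO genotype from I^A I^B × I^A I^B: 1/4 I^A I^A, 1/2 I^A I^B, 1/4 I^B I^B.
Crossing each possibility with the mother i i and summing P(type A): 1/4·1 + 1/2·1/2 + 1/4·0 = 1/2.
Similarly for Rh via the father's Rh distribution: P(Rh+) = 1.
Independent loci: 1/2 × 1 = 1/2.

1/2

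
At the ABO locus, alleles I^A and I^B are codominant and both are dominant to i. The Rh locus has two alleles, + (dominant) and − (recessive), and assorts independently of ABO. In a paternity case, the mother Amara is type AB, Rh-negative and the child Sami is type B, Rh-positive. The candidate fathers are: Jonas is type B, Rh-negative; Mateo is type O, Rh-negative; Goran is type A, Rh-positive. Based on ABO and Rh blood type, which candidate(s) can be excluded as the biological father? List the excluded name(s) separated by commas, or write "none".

Jonas, Mateo

A candidate is excluded only if no genotype consistent with his phenotype could produce a type B, Rh-positive child with a type AB, Rh-negative mother.
Jonas (type B, Rh-): no genotype consistent with that phenotype can produce a type-B Rh+ child with a type-AB mother.
Mateo (type O, Rh-): no genotype consistent with that phenotype can produce a type-B Rh+ child with a type-AB mother.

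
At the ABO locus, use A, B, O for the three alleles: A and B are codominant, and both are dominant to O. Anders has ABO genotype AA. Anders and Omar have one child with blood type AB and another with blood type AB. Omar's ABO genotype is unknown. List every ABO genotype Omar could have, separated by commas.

AB, BB, BO

For each candidate genotype of Omar, check whether crossing it with AA can produce every observed child phenotype.
  AA → possible child types {A} ✗
  AB → possible child types {A, AB} ✓
  AO → possible child types {A} ✗
  BB → possible child types {AB} ✓
  BO → possible child types {A, AB} ✓
  OO → possible child types {A} ✗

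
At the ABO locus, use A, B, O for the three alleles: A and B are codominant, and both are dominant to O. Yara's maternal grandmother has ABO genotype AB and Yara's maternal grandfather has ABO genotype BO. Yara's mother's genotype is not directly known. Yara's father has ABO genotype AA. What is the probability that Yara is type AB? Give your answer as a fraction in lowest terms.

1/2

Yara's mother's ABO genotype from AB × BO: 1/4 AB, 1/4 AO, 1/4 BB, 1/4 BO.
Crossing each possibility with the father AA and summing P(type AB): 1/4·1/2 + 1/4·0 + 1/4·1 + 1/4·1/2 = 1/2.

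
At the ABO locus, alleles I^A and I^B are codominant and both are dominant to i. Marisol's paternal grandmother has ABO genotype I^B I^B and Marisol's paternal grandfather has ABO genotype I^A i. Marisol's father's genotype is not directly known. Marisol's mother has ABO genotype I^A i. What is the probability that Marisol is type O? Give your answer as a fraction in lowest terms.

1/8

Marisol's father's ABO genotype from I^B I^B × I^A i: 1/2 I^A I^B, 1/2 I^B i.
Crossing each possibility with the mother I^A i and summing P(type O): 1/2·0 + 1/2·1/4 = 1/8.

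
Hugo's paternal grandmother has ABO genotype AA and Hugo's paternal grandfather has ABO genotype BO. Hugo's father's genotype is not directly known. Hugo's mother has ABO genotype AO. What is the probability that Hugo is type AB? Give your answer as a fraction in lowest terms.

1/8

Hugo's father's ABO genotype from AA × BO: 1/2 AB, 1/2 AO.
Crossing each possibility with the mother AO and summing P(type AB): 1/2·1/4 + 1/2·0 = 1/8.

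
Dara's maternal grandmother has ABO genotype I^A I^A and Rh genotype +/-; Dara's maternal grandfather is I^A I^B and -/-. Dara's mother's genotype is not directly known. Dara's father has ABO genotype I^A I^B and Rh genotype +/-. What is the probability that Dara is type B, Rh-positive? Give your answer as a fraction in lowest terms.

5/64

Dara's mother's ABO genotype from I^A I^A × I^A I^B: 1/2 I^A I^A, 1/2 I^A I^B.
Crossing each possibility with the father I^A I^B and summing P(type B): 1/2·0 + 1/2·1/4 = 1/8.
Similarly for Rh via the mother's Rh distribution: P(Rh+) = 5/8.
Independent loci: 1/8 × 5/8 = 5/64.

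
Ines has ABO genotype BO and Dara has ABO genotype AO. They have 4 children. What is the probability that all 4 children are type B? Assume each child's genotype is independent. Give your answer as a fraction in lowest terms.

1/256

ABO cross BO × AO → 1/4 O, 1/4 A, 1/4 B, 1/4 AB.
So P(type B) = 1/4 per child.
All 4 independent: (1/4)^4 = 1/256.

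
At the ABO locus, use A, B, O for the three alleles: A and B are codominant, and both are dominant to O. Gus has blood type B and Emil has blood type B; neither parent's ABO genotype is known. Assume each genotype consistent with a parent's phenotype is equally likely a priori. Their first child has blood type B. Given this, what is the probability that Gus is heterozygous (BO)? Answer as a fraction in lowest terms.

Possible genotypes: Gus ∈ {BB, BO}; Emil ∈ {BB, BO}.
Weight each parental genotype pair by prior × P(type-B child):
  BB × BB: posterior weight 4/15.
  BB × BO: posterior weight 4/15.
  BO × BB: posterior weight 4/15.
  BO × BO: posterior weight 1/5.
Sum the posterior weight over pairs where Gus is BO: 7/15.

7/15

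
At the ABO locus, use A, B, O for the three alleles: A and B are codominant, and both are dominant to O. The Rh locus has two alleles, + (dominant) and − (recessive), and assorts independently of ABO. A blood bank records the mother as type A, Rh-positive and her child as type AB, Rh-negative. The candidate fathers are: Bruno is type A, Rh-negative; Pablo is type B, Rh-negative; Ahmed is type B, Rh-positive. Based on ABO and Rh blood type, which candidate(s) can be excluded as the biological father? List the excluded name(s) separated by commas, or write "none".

A candidate is excluded only if no genotype consistent with his phenotype could produce a type AB, Rh-negative child with a type A, Rh-positive mother.
Bruno (type A, Rh-): no genotype consistent with that phenotype can produce a type-AB Rh- child with a type-A mother.

Bruno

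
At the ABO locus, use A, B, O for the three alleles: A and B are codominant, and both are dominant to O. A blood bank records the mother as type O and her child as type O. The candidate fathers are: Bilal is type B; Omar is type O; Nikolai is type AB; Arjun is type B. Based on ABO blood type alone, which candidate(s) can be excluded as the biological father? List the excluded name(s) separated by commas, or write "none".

A candidate is excluded only if no genotype consistent with his phenotype could produce a type O child with a type O mother.
Nikolai (type AB): no genotype consistent with that phenotype can produce a type-O child with a type-O mother.

Nikolai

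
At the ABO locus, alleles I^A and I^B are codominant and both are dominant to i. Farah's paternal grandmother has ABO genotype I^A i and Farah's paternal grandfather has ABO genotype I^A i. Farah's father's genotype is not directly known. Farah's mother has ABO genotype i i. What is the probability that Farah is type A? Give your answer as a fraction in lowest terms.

Farah's father's ABO genotype from I^A i × I^A i: 1/4 I^A I^A, 1/2 I^A i, 1/4 i i.
Crossing each possibility with the mother i i and summing P(type A): 1/4·1 + 1/2·1/2 + 1/4·0 = 1/2.

1/2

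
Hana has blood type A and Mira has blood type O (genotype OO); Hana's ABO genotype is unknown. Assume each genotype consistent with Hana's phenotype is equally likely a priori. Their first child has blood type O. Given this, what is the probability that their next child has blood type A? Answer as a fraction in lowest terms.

1/2

Possible genotypes: Hana ∈ {AA, AO}; Mira ∈ {OO}.
Weight each parental genotype pair by prior × P(type-O child):
  AO × OO: posterior weight 1; P(next child type A) = 1/2.
Weighted sum = 1/2.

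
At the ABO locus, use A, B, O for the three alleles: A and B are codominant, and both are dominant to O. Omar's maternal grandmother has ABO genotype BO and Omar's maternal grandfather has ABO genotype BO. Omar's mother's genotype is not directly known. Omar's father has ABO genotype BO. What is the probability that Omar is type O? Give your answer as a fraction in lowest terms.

Omar's mother's ABO genotype from BO × BO: 1/4 BB, 1/2 BO, 1/4 OO.
Crossing each possibility with the father BO and summing P(type O): 1/4·0 + 1/2·1/4 + 1/4·1/2 = 1/4.

1/4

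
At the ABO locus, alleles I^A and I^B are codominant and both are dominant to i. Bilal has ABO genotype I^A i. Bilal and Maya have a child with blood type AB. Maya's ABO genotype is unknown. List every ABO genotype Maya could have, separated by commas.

For each candidate genotype of Maya, check whether crossing it with I^A i can produce every observed child phenotype.
  I^A I^A → possible child types {A} ✗
  I^A I^B → possible child types {A, B, AB} ✓
  I^A i → possible child types {O, A} ✗
  I^B I^B → possible child types {B, AB} ✓
  I^B i → possible child types {O, A, B, AB} ✓
  i i → possible child types {O, A} ✗

I^A I^B, I^B I^B, I^B i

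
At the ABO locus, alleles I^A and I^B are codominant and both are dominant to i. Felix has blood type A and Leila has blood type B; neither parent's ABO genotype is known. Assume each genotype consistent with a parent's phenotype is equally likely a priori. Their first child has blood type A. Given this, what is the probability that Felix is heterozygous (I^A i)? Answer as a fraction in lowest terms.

Possible genotypes: Felix ∈ {I^A I^A, I^A i}; Leila ∈ {I^B I^B, I^B i}.
Weight each parental genotype pair by prior × P(type-A child):
  I^A I^A × I^B i: posterior weight 2/3.
  I^A i × I^B i: posterior weight 1/3.
Sum the posterior weight over pairs where Felix is I^A i: 1/3.

1/3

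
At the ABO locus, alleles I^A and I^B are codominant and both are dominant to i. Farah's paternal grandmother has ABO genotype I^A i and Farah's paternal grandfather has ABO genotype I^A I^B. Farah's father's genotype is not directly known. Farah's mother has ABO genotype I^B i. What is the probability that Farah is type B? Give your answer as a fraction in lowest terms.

Farah's father's ABO genotype from I^A i × I^A I^B: 1/4 I^A I^A, 1/4 I^A I^B, 1/4 I^A i, 1/4 I^B i.
Crossing each possibility with the mother I^B i and summing P(type B): 1/4·0 + 1/4·1/2 + 1/4·1/4 + 1/4·3/4 = 3/8.

3/8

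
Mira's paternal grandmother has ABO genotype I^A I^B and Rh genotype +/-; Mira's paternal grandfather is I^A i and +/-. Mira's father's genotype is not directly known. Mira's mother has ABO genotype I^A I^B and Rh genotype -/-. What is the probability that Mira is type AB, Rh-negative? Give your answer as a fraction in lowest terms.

3/16

Mira's father's ABO genotype from I^A I^B × I^A i: 1/4 I^A I^A, 1/4 I^A I^B, 1/4 I^A i, 1/4 I^B i.
Crossing each possibility with the mother I^A I^B and summing P(type AB): 1/4·1/2 + 1/4·1/2 + 1/4·1/4 + 1/4·1/4 = 3/8.
Similarly for Rh via the father's Rh distribution: P(Rh-) = 1/2.
Independent loci: 3/8 × 1/2 = 3/16.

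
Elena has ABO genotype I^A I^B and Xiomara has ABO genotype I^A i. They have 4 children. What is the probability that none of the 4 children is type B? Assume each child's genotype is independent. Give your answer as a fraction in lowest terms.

ABO cross I^A I^B × I^A i → 1/2 A, 1/4 B, 1/4 AB.
So P(type B) = 1/4 per child.
P(not type B) = 3/4 for one child; (3/4)^4 = 81/256.

81/256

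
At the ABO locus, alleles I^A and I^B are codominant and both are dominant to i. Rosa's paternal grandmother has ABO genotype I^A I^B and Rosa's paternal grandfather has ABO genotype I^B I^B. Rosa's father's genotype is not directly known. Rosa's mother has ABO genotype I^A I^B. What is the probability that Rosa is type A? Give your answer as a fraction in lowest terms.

Rosa's father's ABO genotype from I^A I^B × I^B I^B: 1/2 I^A I^B, 1/2 I^B I^B.
Crossing each possibility with the mother I^A I^B and summing P(type A): 1/2·1/4 + 1/2·0 = 1/8.

1/8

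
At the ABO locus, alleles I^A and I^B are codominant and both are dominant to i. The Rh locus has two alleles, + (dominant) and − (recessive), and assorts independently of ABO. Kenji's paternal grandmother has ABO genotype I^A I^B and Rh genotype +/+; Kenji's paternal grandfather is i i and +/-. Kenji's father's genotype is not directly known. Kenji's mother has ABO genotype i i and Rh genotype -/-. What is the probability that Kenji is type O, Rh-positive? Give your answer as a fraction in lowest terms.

3/8

Kenji's father's ABO genotype from I^A I^B × i i: 1/2 I^A i, 1/2 I^B i.
Crossing each possibility with the mother i i and summing P(type O): 1/2·1/2 + 1/2·1/2 = 1/2.
Similarly for Rh via the father's Rh distribution: P(Rh+) = 3/4.
Independent loci: 1/2 × 3/4 = 3/8.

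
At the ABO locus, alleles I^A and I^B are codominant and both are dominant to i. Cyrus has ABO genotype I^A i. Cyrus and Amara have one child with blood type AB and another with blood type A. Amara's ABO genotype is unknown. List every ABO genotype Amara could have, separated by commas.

For each candidate genotype of Amara, check whether crossing it with I^A i can produce every observed child phenotype.
  I^A I^A → possible child types {A} ✗
  I^A I^B → possible child types {A, B, AB} ✓
  I^A i → possible child types {O, A} ✗
  I^B I^B → possible child types {B, AB} ✗
  I^B i → possible child types {O, A, B, AB} ✓
  i i → possible child types {O, A} ✗

I^A I^B, I^B i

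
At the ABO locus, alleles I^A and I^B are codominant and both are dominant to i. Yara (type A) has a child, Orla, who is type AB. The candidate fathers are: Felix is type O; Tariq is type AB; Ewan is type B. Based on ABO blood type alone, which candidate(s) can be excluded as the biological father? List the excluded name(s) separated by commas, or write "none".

Felix

A candidate is excluded only if no genotype consistent with his phenotype could produce a type AB child with a type A mother.
Felix (type O): no genotype consistent with that phenotype can produce a type-AB child with a type-A mother.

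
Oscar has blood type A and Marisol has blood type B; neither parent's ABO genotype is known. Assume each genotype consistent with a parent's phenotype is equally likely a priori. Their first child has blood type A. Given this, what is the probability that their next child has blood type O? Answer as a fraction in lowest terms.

1/12

Possible genotypes: Oscar ∈ {I^A I^A, I^A i}; Marisol ∈ {I^B I^B, I^B i}.
Weight each parental genotype pair by prior × P(type-A child):
  I^A I^A × I^B i: posterior weight 2/3; P(next child type O) = 0.
  I^A i × I^B i: posterior weight 1/3; P(next child type O) = 1/4.
Weighted sum = 1/12.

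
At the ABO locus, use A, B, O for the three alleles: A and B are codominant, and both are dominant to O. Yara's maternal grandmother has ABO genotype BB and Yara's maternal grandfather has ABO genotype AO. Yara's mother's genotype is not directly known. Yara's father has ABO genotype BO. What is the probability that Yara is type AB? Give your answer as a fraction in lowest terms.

1/8

Yara's mother's ABO genotype from BB × AO: 1/2 AB, 1/2 BO.
Crossing each possibility with the father BO and summing P(type AB): 1/2·1/4 + 1/2·0 = 1/8.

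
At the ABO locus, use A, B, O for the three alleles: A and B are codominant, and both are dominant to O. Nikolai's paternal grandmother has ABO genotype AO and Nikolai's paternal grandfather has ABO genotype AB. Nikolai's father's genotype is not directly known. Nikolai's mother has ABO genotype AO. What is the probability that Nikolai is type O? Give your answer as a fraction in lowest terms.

Nikolai's father's ABO genotype from AO × AB: 1/4 AA, 1/4 AB, 1/4 AO, 1/4 BO.
Crossing each possibility with the mother AO and summing P(type O): 1/4·0 + 1/4·0 + 1/4·1/4 + 1/4·1/4 = 1/8.

1/8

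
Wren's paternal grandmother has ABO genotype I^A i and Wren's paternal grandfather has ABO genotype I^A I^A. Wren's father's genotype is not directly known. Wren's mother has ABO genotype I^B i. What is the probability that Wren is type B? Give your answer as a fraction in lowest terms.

Wren's father's ABO genotype from I^A i × I^A I^A: 1/2 I^A I^A, 1/2 I^A i.
Crossing each possibility with the mother I^B i and summing P(type B): 1/2·0 + 1/2·1/4 = 1/8.

1/8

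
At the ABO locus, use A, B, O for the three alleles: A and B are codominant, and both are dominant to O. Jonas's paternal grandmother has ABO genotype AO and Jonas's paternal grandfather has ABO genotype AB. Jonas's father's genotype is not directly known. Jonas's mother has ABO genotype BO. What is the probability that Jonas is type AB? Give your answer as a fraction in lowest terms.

1/4

Jonas's father's ABO genotype from AO × AB: 1/4 AA, 1/4 AB, 1/4 AO, 1/4 BO.
Crossing each possibility with the mother BO and summing P(type AB): 1/4·1/2 + 1/4·1/4 + 1/4·1/4 + 1/4·0 = 1/4.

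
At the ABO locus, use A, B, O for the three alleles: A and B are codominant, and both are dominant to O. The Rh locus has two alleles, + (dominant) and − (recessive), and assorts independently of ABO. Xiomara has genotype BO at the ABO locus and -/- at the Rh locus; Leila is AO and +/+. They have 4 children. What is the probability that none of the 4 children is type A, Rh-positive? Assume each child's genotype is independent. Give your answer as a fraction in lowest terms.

81/256

ABO cross BO × AO → 1/4 O, 1/4 A, 1/4 B, 1/4 AB.
Rh cross -/- × +/+ → 1 Rh+; so P(type A, Rh-positive) = 1/4 × 1 = 1/4 per child.
P(not type A, Rh-positive) = 3/4 for one child; (3/4)^4 = 81/256.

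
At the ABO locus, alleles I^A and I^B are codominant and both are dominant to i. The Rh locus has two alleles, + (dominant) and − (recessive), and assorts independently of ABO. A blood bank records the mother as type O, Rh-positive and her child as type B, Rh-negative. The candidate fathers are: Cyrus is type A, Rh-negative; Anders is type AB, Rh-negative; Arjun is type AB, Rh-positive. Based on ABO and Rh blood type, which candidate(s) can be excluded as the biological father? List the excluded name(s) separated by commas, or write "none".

A candidate is excluded only if no genotype consistent with his phenotype could produce a type B, Rh-negative child with a type O, Rh-positive mother.
Cyrus (type A, Rh-): no genotype consistent with that phenotype can produce a type-B Rh- child with a type-O mother.

Cyrus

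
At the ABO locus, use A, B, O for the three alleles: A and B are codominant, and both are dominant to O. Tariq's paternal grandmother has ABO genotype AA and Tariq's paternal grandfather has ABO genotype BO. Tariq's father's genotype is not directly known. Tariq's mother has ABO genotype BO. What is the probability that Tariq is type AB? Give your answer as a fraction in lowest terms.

Tariq's father's ABO genotype from AA × BO: 1/2 AB, 1/2 AO.
Crossing each possibility with the mother BO and summing P(type AB): 1/2·1/4 + 1/2·1/4 = 1/4.

1/4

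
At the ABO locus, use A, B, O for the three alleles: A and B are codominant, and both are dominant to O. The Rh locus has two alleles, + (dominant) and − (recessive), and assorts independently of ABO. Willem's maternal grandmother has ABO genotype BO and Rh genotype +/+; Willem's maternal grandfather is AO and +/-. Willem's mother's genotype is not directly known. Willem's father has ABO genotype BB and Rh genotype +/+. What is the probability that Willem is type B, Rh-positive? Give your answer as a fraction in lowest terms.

3/4

Willem's mother's ABO genotype from BO × AO: 1/4 AB, 1/4 AO, 1/4 BO, 1/4 OO.
Crossing each possibility with the father BB and summing P(type B): 1/4·1/2 + 1/4·1/2 + 1/4·1 + 1/4·1 = 3/4.
Similarly for Rh via the mother's Rh distribution: P(Rh+) = 1.
Independent loci: 3/4 × 1 = 3/4.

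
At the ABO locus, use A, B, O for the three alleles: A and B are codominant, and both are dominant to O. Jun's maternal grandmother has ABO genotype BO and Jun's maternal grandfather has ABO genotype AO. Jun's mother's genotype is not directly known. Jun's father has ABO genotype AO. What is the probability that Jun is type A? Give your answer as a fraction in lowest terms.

1/2

Jun's mother's ABO genotype from BO × AO: 1/4 AB, 1/4 AO, 1/4 BO, 1/4 OO.
Crossing each possibility with the father AO and summing P(type A): 1/4·1/2 + 1/4·3/4 + 1/4·1/4 + 1/4·1/2 = 1/2.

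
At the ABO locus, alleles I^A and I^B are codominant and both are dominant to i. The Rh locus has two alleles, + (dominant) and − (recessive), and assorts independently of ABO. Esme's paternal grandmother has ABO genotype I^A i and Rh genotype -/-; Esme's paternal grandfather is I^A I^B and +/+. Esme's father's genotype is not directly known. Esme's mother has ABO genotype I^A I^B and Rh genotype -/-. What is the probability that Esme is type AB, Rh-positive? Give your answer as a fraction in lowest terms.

Esme's father's ABO genotype from I^A i × I^A I^B: 1/4 I^A I^A, 1/4 I^A I^B, 1/4 I^A i, 1/4 I^B i.
Crossing each possibility with the mother I^A I^B and summing P(type AB): 1/4·1/2 + 1/4·1/2 + 1/4·1/4 + 1/4·1/4 = 3/8.
Similarly for Rh via the father's Rh distribution: P(Rh+) = 1/2.
Independent loci: 3/8 × 1/2 = 3/16.

3/16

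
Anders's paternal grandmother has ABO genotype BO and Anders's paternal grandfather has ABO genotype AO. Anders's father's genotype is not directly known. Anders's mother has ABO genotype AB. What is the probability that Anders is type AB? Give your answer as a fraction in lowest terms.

1/4

Anders's father's ABO genotype from BO × AO: 1/4 AB, 1/4 AO, 1/4 BO, 1/4 OO.
Crossing each possibility with the mother AB and summing P(type AB): 1/4·1/2 + 1/4·1/4 + 1/4·1/4 + 1/4·0 = 1/4.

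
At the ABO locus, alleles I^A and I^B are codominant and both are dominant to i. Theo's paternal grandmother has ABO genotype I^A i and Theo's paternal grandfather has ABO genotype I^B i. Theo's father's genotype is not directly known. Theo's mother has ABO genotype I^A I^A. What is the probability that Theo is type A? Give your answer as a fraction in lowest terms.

Theo's father's ABO genotype from I^A i × I^B i: 1/4 I^A I^B, 1/4 I^A i, 1/4 I^B i, 1/4 i i.
Crossing each possibility with the mother I^A I^A and summing P(type A): 1/4·1/2 + 1/4·1 + 1/4·1/2 + 1/4·1 = 3/4.

3/4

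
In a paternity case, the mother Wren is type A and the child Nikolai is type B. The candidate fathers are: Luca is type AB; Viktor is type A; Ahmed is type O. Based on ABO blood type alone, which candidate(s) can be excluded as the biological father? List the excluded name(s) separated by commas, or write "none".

A candidate is excluded only if no genotype consistent with his phenotype could produce a type B child with a type A mother.
Viktor (type A): no genotype consistent with that phenotype can produce a type-B child with a type-A mother.
Ahmed (type O): no genotype consistent with that phenotype can produce a type-B child with a type-A mother.

Viktor, Ahmed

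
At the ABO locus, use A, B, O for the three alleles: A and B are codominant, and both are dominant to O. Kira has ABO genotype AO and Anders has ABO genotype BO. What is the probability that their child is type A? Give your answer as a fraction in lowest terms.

ABO cross AO × BO → offspring phenotypes: 1/4 O, 1/4 A, 1/4 B, 1/4 AB.
So P(type A) = 1/4.

1/4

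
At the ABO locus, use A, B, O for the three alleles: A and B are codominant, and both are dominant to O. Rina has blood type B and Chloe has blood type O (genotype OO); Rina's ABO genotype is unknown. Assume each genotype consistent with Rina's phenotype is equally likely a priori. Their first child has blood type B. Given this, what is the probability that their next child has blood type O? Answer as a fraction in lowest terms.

Possible genotypes: Rina ∈ {BB, BO}; Chloe ∈ {OO}.
Weight each parental genotype pair by prior × P(type-B child):
  BB × OO: posterior weight 2/3; P(next child type O) = 0.
  BO × OO: posterior weight 1/3; P(next child type O) = 1/2.
Weighted sum = 1/6.

1/6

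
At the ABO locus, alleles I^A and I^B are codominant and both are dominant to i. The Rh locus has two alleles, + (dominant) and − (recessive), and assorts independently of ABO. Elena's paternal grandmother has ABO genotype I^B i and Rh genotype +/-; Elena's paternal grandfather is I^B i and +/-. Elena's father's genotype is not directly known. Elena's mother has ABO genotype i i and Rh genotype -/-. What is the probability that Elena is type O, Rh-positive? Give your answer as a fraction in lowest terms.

1/4

Elena's father's ABO genotype from I^B i × I^B i: 1/4 I^B I^B, 1/2 I^B i, 1/4 i i.
Crossing each possibility with the mother i i and summing P(type O): 1/4·0 + 1/2·1/2 + 1/4·1 = 1/2.
Similarly for Rh via the father's Rh distribution: P(Rh+) = 1/2.
Independent loci: 1/2 × 1/2 = 1/4.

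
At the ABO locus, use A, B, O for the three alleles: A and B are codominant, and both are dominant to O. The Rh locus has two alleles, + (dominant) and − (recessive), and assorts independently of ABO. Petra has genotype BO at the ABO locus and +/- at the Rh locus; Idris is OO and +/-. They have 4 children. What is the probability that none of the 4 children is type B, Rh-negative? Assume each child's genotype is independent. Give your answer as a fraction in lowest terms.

ABO cross BO × OO → 1/2 O, 1/2 B.
Rh cross +/- × +/- → 3/4 Rh+, 1/4 Rh-; so P(type B, Rh-negative) = 1/2 × 1/4 = 1/8 per child.
P(not type B, Rh-negative) = 7/8 for one child; (7/8)^4 = 2401/4096.

2401/4096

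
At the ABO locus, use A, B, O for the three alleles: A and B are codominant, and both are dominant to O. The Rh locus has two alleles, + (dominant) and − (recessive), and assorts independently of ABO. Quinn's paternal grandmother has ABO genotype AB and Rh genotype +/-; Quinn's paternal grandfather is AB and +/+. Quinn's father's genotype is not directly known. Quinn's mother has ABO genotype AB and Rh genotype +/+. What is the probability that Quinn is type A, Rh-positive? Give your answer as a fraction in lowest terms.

Quinn's father's ABO genotype from AB × AB: 1/4 AA, 1/2 AB, 1/4 BB.
Crossing each possibility with the mother AB and summing P(type A): 1/4·1/2 + 1/2·1/4 + 1/4·0 = 1/4.
Similarly for Rh via the father's Rh distribution: P(Rh+) = 1.
Independent loci: 1/4 × 1 = 1/4.

1/4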